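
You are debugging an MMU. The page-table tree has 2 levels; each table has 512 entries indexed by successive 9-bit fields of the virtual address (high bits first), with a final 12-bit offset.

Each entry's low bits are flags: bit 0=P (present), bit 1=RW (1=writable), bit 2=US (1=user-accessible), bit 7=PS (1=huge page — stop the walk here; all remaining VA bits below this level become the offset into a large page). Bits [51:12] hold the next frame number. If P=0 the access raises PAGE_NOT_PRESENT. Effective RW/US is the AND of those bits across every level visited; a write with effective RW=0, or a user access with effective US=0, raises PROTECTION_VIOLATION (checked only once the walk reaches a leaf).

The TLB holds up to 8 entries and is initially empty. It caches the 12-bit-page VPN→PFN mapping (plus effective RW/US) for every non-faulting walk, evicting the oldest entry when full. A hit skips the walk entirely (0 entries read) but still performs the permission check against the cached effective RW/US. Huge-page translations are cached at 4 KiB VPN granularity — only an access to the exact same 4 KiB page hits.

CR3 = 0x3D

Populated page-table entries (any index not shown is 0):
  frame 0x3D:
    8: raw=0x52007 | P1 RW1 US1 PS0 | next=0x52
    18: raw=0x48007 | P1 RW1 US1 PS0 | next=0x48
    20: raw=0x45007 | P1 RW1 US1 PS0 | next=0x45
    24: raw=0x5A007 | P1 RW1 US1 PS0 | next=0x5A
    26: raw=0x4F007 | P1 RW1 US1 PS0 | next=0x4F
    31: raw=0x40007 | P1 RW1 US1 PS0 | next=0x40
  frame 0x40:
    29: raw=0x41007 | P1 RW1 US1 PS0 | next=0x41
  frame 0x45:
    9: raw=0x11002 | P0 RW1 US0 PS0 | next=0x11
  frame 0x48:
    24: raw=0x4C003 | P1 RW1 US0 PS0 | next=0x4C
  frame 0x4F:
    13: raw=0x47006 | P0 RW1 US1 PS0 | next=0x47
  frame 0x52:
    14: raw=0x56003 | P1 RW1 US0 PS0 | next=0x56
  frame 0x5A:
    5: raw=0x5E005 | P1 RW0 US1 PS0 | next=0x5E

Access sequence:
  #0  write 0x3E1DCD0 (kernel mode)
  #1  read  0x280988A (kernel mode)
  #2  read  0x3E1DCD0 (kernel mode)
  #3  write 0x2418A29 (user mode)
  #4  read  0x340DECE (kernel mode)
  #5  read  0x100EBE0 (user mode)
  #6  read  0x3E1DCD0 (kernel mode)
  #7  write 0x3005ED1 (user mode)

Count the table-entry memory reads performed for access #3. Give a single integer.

Per-access translation:
#0 VA=0x3E1DCD0 (w,kernel):
  L0 @0x3D[31] → 0x40007  P=1,RW=1,US=1,PS=0
  L1 @0x40[29] → 0x41007  P=1,RW=1,US=1,PS=0
  → PA=0x41CD0  (2 entries read)
#1 VA=0x280988A (r,kernel):
  L0 @0x3D[20] → 0x45007  P=1,RW=1,US=1,PS=0
  L1 @0x45[9] → 0x11002  P=0,RW=1,US=0,PS=0
  ⇒ fault: PAGE_NOT_PRESENT  — 2 lookups
#2 VA=0x3E1DCD0 (r,kernel):
  TLB hit vpn=0x3E1D → PA=0x41CD0
#3 VA=0x2418A29 (w,user):
  L0 @0x3D[18] → 0x48007  P=1,RW=1,US=1,PS=0
  L1 @0x48[24] → 0x4C003  P=1,RW=1,US=0,PS=0
  ⇒ fault: PROTECTION_VIOLATION  — 2 lookups
#4 VA=0x340DECE (r,kernel):
  L0 @0x3D[26] → 0x4F007  P=1,RW=1,US=1,PS=0
  L1 @0x4F[13] → 0x47006  P=0,RW=1,US=1,PS=0
  ⇒ fault: PAGE_NOT_PRESENT  — 2 lookups
#5 VA=0x100EBE0 (r,user):
  L0 @0x3D[8] → 0x52007  P=1,RW=1,US=1,PS=0
  L1 @0x52[14] → 0x56003  P=1,RW=1,US=0,PS=0
  ⇒ fault: PROTECTION_VIOLATION  — 2 lookups
#6 VA=0x3E1DCD0 (r,kernel):
  TLB hit vpn=0x3E1D → PA=0x41CD0
#7 VA=0x3005ED1 (w,user):
  L0 @0x3D[24] → 0x5A007  P=1,RW=1,US=1,PS=0
  L1 @0x5A[5] → 0x5E005  P=1,RW=0,US=1,PS=0
  ⇒ fault: PROTECTION_VIOLATION  — 2 lookups

Entries read for #3: 2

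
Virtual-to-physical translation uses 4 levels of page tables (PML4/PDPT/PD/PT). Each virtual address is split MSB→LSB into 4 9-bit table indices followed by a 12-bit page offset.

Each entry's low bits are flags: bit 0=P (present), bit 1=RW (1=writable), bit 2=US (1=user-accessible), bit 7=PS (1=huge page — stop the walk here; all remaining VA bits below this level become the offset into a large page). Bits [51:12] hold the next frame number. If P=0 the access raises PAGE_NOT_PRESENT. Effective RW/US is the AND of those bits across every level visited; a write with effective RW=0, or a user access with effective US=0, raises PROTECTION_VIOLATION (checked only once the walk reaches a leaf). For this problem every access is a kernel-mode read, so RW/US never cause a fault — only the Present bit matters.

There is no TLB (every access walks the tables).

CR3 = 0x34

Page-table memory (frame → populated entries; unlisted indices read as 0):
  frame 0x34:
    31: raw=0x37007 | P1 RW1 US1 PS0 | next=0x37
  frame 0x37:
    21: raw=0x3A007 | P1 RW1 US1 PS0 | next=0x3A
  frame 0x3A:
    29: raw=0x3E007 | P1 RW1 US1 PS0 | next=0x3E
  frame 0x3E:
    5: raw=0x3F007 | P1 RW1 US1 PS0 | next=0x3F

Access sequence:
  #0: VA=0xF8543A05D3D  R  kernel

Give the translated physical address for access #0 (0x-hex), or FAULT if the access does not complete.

Per-access translation:
#0 VA=0xF8543A05D3D (r,kernel):
  [0] read 0x34 idx=31: raw=0x37007 flags P=1 W=1 U=1 S=0
  [1] read 0x37 idx=21: raw=0x3A007 flags P=1 W=1 U=1 S=0
  [2] read 0x3A idx=29: raw=0x3E007 flags P=1 W=1 U=1 S=0
  [3] read 0x3E idx=5: raw=0x3F007 flags P=1 W=1 U=1 S=0
  → PA=0x3FD3D  (4 entries read)

Access #0 PA: 0x3FD3D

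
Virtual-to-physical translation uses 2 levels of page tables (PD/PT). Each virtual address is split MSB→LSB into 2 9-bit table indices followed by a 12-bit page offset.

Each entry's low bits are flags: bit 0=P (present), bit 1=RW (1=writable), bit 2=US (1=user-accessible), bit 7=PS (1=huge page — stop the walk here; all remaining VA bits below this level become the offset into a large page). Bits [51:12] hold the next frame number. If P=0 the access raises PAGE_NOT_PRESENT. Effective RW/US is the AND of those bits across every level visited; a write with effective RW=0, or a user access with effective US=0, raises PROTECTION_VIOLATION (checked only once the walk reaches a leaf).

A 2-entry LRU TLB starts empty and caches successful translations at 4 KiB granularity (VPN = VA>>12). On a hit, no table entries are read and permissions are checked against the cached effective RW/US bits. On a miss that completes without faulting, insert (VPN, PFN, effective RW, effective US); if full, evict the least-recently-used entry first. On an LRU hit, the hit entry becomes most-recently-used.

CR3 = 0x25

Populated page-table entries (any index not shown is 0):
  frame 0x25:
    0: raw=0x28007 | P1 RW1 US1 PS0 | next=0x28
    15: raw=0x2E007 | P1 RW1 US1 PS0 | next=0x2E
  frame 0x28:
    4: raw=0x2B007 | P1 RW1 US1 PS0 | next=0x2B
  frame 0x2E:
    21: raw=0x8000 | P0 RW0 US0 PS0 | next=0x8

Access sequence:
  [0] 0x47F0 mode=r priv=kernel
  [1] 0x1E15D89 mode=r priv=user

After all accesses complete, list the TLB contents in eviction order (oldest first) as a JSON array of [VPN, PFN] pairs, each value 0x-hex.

Trace:
#0 VA=0x47F0 (r,kernel):
  lvl0: tbl 0x25, slot 0 ⇒ 0x28007 (P1/RW1/US1/PS0)
  lvl1: tbl 0x28, slot 4 ⇒ 0x2B007 (P1/RW1/US1/PS0)
  ✓ 0x2B7F0  — 2 lookups
#1 VA=0x1E15D89 (r,user):
  lvl0: tbl 0x25, slot 15 ⇒ 0x2E007 (P1/RW1/US1/PS0)
  lvl1: tbl 0x2E, slot 21 ⇒ 0x8000 (P0/RW0/US0/PS0)
  → PAGE_NOT_PRESENT  (2 entries read)

TLB: [["0x4", "0x2B"]]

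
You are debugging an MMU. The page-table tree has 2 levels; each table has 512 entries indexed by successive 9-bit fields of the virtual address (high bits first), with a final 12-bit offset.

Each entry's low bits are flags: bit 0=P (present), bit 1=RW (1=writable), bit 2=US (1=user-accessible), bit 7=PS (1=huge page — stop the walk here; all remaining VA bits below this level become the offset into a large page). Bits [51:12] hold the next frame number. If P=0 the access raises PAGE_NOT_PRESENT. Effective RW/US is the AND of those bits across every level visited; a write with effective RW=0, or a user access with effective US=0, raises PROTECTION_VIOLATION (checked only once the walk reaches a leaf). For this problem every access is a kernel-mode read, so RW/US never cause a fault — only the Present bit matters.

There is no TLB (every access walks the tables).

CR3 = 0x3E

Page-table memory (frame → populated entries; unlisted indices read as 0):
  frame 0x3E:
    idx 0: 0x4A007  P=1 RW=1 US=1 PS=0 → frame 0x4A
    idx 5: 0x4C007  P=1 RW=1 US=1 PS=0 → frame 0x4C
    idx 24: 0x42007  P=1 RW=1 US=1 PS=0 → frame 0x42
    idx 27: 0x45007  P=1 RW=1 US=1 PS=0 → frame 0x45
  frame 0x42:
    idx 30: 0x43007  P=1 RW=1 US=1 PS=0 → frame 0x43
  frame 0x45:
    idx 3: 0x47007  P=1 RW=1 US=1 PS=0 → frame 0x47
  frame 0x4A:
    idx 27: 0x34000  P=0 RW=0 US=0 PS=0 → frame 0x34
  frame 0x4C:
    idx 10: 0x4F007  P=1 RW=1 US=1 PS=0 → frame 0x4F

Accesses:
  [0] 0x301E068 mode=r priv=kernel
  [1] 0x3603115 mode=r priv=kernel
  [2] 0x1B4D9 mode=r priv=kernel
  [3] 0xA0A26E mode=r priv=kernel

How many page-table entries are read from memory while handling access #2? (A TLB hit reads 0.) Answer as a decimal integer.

Walk each access:
#0 VA=0x301E068 (r,kernel):
  [0] read 0x3E idx=24: raw=0x42007 flags P=1 W=1 U=1 S=0
  [1] read 0x42 idx=30: raw=0x43007 flags P=1 W=1 U=1 S=0
  ✓ 0x43068  — 2 lookups
#1 VA=0x3603115 (r,kernel):
  [0] read 0x3E idx=27: raw=0x45007 flags P=1 W=1 U=1 S=0
  [1] read 0x45 idx=3: raw=0x47007 flags P=1 W=1 U=1 S=0
  ✓ 0x47115  — 2 lookups
#2 VA=0x1B4D9 (r,kernel):
  [0] read 0x3E idx=0: raw=0x4A007 flags P=1 W=1 U=1 S=0
  [1] read 0x4A idx=27: raw=0x34000 flags P=0 W=0 U=0 S=0
  → PAGE_NOT_PRESENT  (2 entries read)
#3 VA=0xA0A26E (r,kernel):
  [0] read 0x3E idx=5: raw=0x4C007 flags P=1 W=1 U=1 S=0
  [1] read 0x4C idx=10: raw=0x4F007 flags P=1 W=1 U=1 S=0
  ✓ 0x4F26E  — 2 lookups

Entries read for #2: 2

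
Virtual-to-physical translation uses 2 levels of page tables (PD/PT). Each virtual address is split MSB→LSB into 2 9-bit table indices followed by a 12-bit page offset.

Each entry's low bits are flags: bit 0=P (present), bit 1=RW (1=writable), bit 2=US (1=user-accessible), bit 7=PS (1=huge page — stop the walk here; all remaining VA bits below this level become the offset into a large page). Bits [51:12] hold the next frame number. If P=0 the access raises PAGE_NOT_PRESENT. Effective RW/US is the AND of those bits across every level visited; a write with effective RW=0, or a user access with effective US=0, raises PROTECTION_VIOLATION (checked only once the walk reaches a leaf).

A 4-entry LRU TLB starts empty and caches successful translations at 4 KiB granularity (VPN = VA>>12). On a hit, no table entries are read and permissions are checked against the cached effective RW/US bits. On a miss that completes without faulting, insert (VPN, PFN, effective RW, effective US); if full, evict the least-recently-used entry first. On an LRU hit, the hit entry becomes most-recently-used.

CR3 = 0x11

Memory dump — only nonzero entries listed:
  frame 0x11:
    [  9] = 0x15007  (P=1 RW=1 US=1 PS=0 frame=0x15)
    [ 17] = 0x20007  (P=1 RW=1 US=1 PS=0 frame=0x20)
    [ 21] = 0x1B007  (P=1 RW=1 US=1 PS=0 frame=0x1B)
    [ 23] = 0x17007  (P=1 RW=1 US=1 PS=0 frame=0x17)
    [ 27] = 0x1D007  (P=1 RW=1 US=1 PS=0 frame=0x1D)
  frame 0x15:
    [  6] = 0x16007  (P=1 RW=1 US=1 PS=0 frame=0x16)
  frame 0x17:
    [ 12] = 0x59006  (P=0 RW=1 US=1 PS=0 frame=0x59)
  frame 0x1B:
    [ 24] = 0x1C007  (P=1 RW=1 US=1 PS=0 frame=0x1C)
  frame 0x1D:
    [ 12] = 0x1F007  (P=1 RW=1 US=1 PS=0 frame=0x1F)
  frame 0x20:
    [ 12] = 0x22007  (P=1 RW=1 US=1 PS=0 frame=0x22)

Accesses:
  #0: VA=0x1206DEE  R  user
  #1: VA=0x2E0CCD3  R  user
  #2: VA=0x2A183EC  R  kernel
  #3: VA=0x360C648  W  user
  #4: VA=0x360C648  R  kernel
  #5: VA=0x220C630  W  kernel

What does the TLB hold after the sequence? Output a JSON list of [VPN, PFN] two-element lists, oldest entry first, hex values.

Trace:
#0 VA=0x1206DEE (r,user):
  L0: frame=0x11 idx=9 entry=0x15007 [P=1 RW=1 US=1 PS=0]
  L1: frame=0x15 idx=6 entry=0x16007 [P=1 RW=1 US=1 PS=0]
  ✓ 0x16DEE  — 2 lookups
#1 VA=0x2E0CCD3 (r,user):
  L0: frame=0x11 idx=23 entry=0x17007 [P=1 RW=1 US=1 PS=0]
  L1: frame=0x17 idx=12 entry=0x59006 [P=0 RW=1 US=1 PS=0]
  ✗ PAGE_NOT_PRESENT  [2 reads]
#2 VA=0x2A183EC (r,kernel):
  L0: frame=0x11 idx=21 entry=0x1B007 [P=1 RW=1 US=1 PS=0]
  L1: frame=0x1B idx=24 entry=0x1C007 [P=1 RW=1 US=1 PS=0]
  ✓ 0x1C3EC  — 2 lookups
#3 VA=0x360C648 (w,user):
  L0: frame=0x11 idx=27 entry=0x1D007 [P=1 RW=1 US=1 PS=0]
  L1: frame=0x1D idx=12 entry=0x1F007 [P=1 RW=1 US=1 PS=0]
  ✓ 0x1F648  — 2 lookups
#4 VA=0x360C648 (r,kernel):
  TLB hit vpn=0x360C → PA=0x1F648
#5 VA=0x220C630 (w,kernel):
  L0: frame=0x11 idx=17 entry=0x20007 [P=1 RW=1 US=1 PS=0]
  L1: frame=0x20 idx=12 entry=0x22007 [P=1 RW=1 US=1 PS=0]
  ✓ 0x22630  — 2 lookups

TLB: [["0x1206", "0x16"], ["0x2A18", "0x1C"], ["0x360C", "0x1F"], ["0x220C", "0x22"]]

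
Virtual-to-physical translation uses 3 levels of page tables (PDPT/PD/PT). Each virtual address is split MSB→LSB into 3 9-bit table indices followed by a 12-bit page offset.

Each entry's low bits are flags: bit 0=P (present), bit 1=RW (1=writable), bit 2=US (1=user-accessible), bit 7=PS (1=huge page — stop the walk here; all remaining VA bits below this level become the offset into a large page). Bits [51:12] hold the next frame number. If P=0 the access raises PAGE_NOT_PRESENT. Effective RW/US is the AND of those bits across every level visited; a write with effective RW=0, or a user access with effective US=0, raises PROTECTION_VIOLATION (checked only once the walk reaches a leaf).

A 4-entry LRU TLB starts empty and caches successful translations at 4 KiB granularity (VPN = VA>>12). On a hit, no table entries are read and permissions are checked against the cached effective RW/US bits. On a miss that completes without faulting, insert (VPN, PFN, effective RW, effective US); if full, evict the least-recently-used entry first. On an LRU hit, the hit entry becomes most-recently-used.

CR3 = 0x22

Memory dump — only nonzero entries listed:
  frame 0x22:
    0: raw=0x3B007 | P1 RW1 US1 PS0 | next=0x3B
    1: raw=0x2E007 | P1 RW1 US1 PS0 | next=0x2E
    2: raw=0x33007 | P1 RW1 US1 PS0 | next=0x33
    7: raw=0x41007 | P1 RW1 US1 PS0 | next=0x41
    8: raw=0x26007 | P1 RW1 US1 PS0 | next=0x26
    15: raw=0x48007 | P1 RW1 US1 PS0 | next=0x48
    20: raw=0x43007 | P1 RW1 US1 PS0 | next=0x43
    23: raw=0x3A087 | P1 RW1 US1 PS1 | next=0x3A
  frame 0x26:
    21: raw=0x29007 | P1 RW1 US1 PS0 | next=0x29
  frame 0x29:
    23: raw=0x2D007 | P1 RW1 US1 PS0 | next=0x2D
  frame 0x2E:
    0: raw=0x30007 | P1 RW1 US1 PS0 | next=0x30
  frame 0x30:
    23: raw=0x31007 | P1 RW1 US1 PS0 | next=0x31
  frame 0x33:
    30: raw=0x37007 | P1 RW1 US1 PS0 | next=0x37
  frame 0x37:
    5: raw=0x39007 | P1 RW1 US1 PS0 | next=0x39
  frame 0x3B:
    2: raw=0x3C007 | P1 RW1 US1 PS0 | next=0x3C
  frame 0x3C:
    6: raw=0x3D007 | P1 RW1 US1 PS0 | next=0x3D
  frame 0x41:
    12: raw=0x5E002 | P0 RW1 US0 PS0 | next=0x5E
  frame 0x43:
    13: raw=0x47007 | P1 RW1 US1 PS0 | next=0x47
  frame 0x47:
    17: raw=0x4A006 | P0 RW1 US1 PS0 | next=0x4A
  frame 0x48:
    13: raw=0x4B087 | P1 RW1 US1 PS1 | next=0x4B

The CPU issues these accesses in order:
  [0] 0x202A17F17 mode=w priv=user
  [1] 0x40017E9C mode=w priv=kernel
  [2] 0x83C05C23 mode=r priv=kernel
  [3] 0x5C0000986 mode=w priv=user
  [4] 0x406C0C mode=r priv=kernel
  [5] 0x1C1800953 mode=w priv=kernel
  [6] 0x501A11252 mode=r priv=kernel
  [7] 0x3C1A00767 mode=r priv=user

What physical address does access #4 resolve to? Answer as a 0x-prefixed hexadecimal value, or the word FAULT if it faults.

Per-access translation:
#0 VA=0x202A17F17 (w,user):
  L0: frame=0x22 idx=8 entry=0x26007 [P=1 RW=1 US=1 PS=0]
  L1: frame=0x26 idx=21 entry=0x29007 [P=1 RW=1 US=1 PS=0]
  L2: frame=0x29 idx=23 entry=0x2D007 [P=1 RW=1 US=1 PS=0]
  ⇒ phys 0x2DF17  [3 reads]
#1 VA=0x40017E9C (w,kernel):
  L0: frame=0x22 idx=1 entry=0x2E007 [P=1 RW=1 US=1 PS=0]
  L1: frame=0x2E idx=0 entry=0x30007 [P=1 RW=1 US=1 PS=0]
  L2: frame=0x30 idx=23 entry=0x31007 [P=1 RW=1 US=1 PS=0]
  ⇒ phys 0x31E9C  [3 reads]
#2 VA=0x83C05C23 (r,kernel):
  L0: frame=0x22 idx=2 entry=0x33007 [P=1 RW=1 US=1 PS=0]
  L1: frame=0x33 idx=30 entry=0x37007 [P=1 RW=1 US=1 PS=0]
  L2: frame=0x37 idx=5 entry=0x39007 [P=1 RW=1 US=1 PS=0]
  ⇒ phys 0x39C23  [3 reads]
#3 VA=0x5C0000986 (w,user):
  L0: frame=0x22 idx=23 entry=0x3A087 [P=1 RW=1 US=1 PS=1]
  ⇒ phys 0x3A986 (huge @L0)  [1 reads]
#4 VA=0x406C0C (r,kernel):
  L0: frame=0x22 idx=0 entry=0x3B007 [P=1 RW=1 US=1 PS=0]
  L1: frame=0x3B idx=2 entry=0x3C007 [P=1 RW=1 US=1 PS=0]
  L2: frame=0x3C idx=6 entry=0x3D007 [P=1 RW=1 US=1 PS=0]
  ⇒ phys 0x3DC0C  [3 reads]
#5 VA=0x1C1800953 (w,kernel):
  L0: frame=0x22 idx=7 entry=0x41007 [P=1 RW=1 US=1 PS=0]
  L1: frame=0x41 idx=12 entry=0x5E002 [P=0 RW=1 US=0 PS=0]
  → PAGE_NOT_PRESENT  (2 entries read)
#6 VA=0x501A11252 (r,kernel):
  L0: frame=0x22 idx=20 entry=0x43007 [P=1 RW=1 US=1 PS=0]
  L1: frame=0x43 idx=13 entry=0x47007 [P=1 RW=1 US=1 PS=0]
  L2: frame=0x47 idx=17 entry=0x4A006 [P=0 RW=1 US=1 PS=0]
  → PAGE_NOT_PRESENT  (3 entries read)
#7 VA=0x3C1A00767 (r,user):
  L0: frame=0x22 idx=15 entry=0x48007 [P=1 RW=1 US=1 PS=0]
  L1: frame=0x48 idx=13 entry=0x4B087 [P=1 RW=1 US=1 PS=1]
  ⇒ phys 0x4B767 (huge @L1)  [2 reads]

Access #4 PA: 0x3DC0C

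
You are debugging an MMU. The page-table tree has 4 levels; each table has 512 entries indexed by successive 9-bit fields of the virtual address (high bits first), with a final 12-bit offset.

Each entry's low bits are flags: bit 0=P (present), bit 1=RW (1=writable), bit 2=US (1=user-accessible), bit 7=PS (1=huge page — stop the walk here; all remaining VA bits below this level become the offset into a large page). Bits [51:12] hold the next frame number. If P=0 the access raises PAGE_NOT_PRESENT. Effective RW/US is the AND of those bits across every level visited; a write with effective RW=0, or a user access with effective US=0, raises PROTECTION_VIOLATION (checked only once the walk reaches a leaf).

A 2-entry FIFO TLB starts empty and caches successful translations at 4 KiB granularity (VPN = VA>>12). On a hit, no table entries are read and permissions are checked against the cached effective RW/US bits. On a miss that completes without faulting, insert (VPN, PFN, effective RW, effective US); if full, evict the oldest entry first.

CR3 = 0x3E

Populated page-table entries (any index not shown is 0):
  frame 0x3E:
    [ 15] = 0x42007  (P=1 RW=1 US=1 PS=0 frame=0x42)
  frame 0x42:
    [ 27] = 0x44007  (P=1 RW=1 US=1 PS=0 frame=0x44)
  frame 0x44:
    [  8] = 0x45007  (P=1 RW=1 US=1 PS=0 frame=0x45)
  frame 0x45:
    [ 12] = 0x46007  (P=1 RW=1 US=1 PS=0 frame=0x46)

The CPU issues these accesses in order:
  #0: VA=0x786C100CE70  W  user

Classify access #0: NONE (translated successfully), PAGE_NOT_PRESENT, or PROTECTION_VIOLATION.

Per-access translation:
#0 VA=0x786C100CE70 (w,user):
  lvl0: tbl 0x3E, slot 15 ⇒ 0x42007 (P1/RW1/US1/PS0)
  lvl1: tbl 0x42, slot 27 ⇒ 0x44007 (P1/RW1/US1/PS0)
  lvl2: tbl 0x44, slot 8 ⇒ 0x45007 (P1/RW1/US1/PS0)
  lvl3: tbl 0x45, slot 12 ⇒ 0x46007 (P1/RW1/US1/PS0)
  ⇒ phys 0x46E70  [4 reads]

Access #0 fault: NONE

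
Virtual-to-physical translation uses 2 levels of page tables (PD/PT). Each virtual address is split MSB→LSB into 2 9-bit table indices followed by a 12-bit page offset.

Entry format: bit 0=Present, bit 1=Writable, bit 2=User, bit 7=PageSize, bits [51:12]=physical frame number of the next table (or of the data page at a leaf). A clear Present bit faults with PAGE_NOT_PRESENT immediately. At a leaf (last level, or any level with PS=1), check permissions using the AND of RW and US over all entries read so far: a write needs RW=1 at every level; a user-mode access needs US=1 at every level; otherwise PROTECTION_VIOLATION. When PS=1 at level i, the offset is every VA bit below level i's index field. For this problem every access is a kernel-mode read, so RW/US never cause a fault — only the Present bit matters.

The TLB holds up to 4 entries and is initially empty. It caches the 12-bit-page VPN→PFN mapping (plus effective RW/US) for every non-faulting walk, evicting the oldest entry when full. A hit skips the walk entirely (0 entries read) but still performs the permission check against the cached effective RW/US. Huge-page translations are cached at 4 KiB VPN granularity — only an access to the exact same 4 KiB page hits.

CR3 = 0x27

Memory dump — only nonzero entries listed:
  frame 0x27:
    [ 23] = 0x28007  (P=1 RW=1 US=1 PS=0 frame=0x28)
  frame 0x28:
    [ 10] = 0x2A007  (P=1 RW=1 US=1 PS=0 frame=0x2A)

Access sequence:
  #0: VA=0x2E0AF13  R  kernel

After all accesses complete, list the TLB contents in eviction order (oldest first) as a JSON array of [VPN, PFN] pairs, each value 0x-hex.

Trace:
#0 VA=0x2E0AF13 (r,kernel):
  [0] read 0x27 idx=23: raw=0x28007 flags P=1 W=1 U=1 S=0
  [1] read 0x28 idx=10: raw=0x2A007 flags P=1 W=1 U=1 S=0
  ⇒ phys 0x2AF13  [2 reads]

TLB: [["0x2E0A", "0x2A"]]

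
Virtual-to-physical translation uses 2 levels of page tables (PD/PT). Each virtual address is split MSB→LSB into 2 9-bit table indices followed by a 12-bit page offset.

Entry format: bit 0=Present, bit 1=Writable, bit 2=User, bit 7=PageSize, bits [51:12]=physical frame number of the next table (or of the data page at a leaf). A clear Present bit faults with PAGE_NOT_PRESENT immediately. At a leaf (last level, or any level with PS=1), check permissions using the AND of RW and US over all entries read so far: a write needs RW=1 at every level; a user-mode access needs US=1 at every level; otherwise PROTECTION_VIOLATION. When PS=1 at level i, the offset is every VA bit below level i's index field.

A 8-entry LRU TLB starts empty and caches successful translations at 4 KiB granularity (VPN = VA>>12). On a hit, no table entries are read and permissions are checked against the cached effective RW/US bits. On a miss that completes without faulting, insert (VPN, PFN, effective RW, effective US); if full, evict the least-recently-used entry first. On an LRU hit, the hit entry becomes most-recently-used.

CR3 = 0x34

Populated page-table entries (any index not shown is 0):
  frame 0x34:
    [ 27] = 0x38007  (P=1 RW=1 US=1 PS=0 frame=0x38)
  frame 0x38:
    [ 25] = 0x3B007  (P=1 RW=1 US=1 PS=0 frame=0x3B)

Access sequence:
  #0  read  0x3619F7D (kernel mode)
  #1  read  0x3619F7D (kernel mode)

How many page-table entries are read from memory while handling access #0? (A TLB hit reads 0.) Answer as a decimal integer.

Trace:
#0 VA=0x3619F7D (r,kernel):
  lvl0: tbl 0x34, slot 27 ⇒ 0x38007 (P1/RW1/US1/PS0)
  lvl1: tbl 0x38, slot 25 ⇒ 0x3B007 (P1/RW1/US1/PS0)
  ✓ 0x3BF7D  — 2 lookups
#1 VA=0x3619F7D (r,kernel):
  TLB hit vpn=0x3619 → PA=0x3BF7D

Entries read for #0: 2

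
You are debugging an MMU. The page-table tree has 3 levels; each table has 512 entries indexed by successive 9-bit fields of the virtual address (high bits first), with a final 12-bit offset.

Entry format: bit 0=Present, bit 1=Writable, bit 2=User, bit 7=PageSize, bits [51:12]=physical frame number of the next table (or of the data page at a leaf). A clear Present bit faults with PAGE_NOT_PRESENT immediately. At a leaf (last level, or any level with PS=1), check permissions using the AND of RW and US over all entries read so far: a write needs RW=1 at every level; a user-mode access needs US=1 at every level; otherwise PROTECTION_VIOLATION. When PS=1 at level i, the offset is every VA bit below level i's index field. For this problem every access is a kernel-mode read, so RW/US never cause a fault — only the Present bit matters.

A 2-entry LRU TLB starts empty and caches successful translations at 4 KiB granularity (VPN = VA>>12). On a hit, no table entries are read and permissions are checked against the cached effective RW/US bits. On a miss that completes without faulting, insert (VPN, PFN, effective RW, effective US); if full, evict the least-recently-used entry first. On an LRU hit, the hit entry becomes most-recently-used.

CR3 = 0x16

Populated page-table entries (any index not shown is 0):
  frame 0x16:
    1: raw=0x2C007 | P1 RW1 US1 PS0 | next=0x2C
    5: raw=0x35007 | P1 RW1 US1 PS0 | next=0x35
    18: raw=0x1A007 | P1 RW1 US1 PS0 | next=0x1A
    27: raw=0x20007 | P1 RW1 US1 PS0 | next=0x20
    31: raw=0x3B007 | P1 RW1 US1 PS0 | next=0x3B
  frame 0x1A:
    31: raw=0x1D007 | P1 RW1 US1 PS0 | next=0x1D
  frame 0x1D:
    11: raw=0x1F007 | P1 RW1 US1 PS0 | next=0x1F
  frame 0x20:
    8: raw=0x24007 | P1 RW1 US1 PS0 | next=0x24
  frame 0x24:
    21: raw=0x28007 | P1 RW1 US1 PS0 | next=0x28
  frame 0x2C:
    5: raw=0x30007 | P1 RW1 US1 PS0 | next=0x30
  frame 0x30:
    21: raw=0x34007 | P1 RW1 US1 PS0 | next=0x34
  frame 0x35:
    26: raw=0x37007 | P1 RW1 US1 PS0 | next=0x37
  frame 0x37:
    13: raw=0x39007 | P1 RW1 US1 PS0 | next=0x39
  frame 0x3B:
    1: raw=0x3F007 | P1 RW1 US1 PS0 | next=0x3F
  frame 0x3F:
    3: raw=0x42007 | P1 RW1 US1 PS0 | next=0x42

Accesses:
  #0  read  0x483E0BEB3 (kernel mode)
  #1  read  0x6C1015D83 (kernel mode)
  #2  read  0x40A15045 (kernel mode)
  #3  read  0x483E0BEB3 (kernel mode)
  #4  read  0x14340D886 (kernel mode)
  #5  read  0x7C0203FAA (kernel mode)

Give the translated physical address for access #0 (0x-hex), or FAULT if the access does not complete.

Walk each access:
#0 VA=0x483E0BEB3 (r,kernel):
  L0 @0x16[18] → 0x1A007  P=1,RW=1,US=1,PS=0
  L1 @0x1A[31] → 0x1D007  P=1,RW=1,US=1,PS=0
  L2 @0x1D[11] → 0x1F007  P=1,RW=1,US=1,PS=0
  ✓ 0x1FEB3  — 3 lookups
#1 VA=0x6C1015D83 (r,kernel):
  L0 @0x16[27] → 0x20007  P=1,RW=1,US=1,PS=0
  L1 @0x20[8] → 0x24007  P=1,RW=1,US=1,PS=0
  L2 @0x24[21] → 0x28007  P=1,RW=1,US=1,PS=0
  ✓ 0x28D83  — 3 lookups
#2 VA=0x40A15045 (r,kernel):
  L0 @0x16[1] → 0x2C007  P=1,RW=1,US=1,PS=0
  L1 @0x2C[5] → 0x30007  P=1,RW=1,US=1,PS=0
  L2 @0x30[21] → 0x34007  P=1,RW=1,US=1,PS=0
  ✓ 0x34045  — 3 lookups
#3 VA=0x483E0BEB3 (r,kernel):
  L0 @0x16[18] → 0x1A007  P=1,RW=1,US=1,PS=0
  L1 @0x1A[31] → 0x1D007  P=1,RW=1,US=1,PS=0
  L2 @0x1D[11] → 0x1F007  P=1,RW=1,US=1,PS=0
  ✓ 0x1FEB3  — 3 lookups
#4 VA=0x14340D886 (r,kernel):
  L0 @0x16[5] → 0x35007  P=1,RW=1,US=1,PS=0
  L1 @0x35[26] → 0x37007  P=1,RW=1,US=1,PS=0
  L2 @0x37[13] → 0x39007  P=1,RW=1,US=1,PS=0
  ✓ 0x39886  — 3 lookups
#5 VA=0x7C0203FAA (r,kernel):
  L0 @0x16[31] → 0x3B007  P=1,RW=1,US=1,PS=0
  L1 @0x3B[1] → 0x3F007  P=1,RW=1,US=1,PS=0
  L2 @0x3F[3] → 0x42007  P=1,RW=1,US=1,PS=0
  ✓ 0x42FAA  — 3 lookups

Access #0 PA: 0x1FEB3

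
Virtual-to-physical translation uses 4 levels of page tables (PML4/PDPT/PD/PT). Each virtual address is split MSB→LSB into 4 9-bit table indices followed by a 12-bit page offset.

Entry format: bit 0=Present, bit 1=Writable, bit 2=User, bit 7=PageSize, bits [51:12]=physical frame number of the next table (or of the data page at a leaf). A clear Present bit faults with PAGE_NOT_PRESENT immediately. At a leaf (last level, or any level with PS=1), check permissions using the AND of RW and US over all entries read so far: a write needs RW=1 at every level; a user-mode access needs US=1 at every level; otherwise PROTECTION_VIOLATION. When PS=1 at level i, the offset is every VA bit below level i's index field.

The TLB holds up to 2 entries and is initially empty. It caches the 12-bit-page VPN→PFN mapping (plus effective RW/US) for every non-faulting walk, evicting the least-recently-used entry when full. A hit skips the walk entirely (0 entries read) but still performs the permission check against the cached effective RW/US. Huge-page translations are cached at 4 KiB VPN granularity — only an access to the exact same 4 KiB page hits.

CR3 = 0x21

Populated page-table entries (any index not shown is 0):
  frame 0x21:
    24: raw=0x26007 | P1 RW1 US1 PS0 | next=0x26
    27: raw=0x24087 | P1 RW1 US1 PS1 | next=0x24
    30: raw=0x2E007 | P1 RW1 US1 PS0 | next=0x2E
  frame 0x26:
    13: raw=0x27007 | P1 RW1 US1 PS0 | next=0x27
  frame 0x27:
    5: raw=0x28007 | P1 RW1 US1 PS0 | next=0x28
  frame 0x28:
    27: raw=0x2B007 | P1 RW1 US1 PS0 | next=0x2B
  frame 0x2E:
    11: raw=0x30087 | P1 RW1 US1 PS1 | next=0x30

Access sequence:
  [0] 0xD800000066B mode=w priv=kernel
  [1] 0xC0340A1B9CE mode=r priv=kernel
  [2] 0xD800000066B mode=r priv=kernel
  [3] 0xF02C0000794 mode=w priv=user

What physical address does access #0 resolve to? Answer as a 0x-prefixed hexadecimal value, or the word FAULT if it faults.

Per-access translation:
#0 VA=0xD800000066B (w,kernel):
  [0] read 0x21 idx=27: raw=0x24087 flags P=1 W=1 U=1 S=1
  → PA=0x2466B (huge @L0)  (1 entries read)
#1 VA=0xC0340A1B9CE (r,kernel):
  [0] read 0x21 idx=24: raw=0x26007 flags P=1 W=1 U=1 S=0
  [1] read 0x26 idx=13: raw=0x27007 flags P=1 W=1 U=1 S=0
  [2] read 0x27 idx=5: raw=0x28007 flags P=1 W=1 U=1 S=0
  [3] read 0x28 idx=27: raw=0x2B007 flags P=1 W=1 U=1 S=0
  → PA=0x2B9CE  (4 entries read)
#2 VA=0xD800000066B (r,kernel):
  TLB hit vpn=0xD8000000 → PA=0x2466B
#3 VA=0xF02C0000794 (w,user):
  [0] read 0x21 idx=30: raw=0x2E007 flags P=1 W=1 U=1 S=0
  [1] read 0x2E idx=11: raw=0x30087 flags P=1 W=1 U=1 S=1
  → PA=0x30794 (huge @L1)  (2 entries read)

Access #0 PA: 0x2466B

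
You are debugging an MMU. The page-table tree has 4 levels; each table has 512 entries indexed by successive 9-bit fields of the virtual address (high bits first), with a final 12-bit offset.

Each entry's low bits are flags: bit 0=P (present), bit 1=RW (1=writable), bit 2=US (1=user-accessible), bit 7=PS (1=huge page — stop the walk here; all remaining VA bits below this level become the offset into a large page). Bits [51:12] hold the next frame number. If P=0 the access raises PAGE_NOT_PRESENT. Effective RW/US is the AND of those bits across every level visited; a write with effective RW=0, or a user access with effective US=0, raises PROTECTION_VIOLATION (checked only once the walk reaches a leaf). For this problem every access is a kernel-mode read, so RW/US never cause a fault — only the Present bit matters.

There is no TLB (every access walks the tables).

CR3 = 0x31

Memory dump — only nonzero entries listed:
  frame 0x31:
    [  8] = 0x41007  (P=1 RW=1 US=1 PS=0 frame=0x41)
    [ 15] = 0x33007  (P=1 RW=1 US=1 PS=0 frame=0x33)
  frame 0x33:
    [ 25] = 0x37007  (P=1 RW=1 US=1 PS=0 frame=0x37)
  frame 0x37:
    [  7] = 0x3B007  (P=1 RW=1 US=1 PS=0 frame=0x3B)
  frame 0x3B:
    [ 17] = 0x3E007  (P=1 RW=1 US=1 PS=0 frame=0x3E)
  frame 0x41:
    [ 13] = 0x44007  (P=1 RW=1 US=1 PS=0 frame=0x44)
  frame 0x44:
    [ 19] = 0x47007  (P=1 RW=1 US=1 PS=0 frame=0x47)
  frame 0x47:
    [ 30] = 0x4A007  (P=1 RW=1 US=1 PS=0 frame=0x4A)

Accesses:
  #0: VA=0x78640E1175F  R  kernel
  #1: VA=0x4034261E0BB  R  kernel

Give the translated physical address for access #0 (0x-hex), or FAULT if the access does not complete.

Walk each access:
#0 VA=0x78640E1175F (r,kernel):
  L0 @0x31[15] → 0x33007  P=1,RW=1,US=1,PS=0
  L1 @0x33[25] → 0x37007  P=1,RW=1,US=1,PS=0
  L2 @0x37[7] → 0x3B007  P=1,RW=1,US=1,PS=0
  L3 @0x3B[17] → 0x3E007  P=1,RW=1,US=1,PS=0
  ⇒ phys 0x3E75F  [4 reads]
#1 VA=0x4034261E0BB (r,kernel):
  L0 @0x31[8] → 0x41007  P=1,RW=1,US=1,PS=0
  L1 @0x41[13] → 0x44007  P=1,RW=1,US=1,PS=0
  L2 @0x44[19] → 0x47007  P=1,RW=1,US=1,PS=0
  L3 @0x47[30] → 0x4A007  P=1,RW=1,US=1,PS=0
  ⇒ phys 0x4A0BB  [4 reads]

Access #0 PA: 0x3E75F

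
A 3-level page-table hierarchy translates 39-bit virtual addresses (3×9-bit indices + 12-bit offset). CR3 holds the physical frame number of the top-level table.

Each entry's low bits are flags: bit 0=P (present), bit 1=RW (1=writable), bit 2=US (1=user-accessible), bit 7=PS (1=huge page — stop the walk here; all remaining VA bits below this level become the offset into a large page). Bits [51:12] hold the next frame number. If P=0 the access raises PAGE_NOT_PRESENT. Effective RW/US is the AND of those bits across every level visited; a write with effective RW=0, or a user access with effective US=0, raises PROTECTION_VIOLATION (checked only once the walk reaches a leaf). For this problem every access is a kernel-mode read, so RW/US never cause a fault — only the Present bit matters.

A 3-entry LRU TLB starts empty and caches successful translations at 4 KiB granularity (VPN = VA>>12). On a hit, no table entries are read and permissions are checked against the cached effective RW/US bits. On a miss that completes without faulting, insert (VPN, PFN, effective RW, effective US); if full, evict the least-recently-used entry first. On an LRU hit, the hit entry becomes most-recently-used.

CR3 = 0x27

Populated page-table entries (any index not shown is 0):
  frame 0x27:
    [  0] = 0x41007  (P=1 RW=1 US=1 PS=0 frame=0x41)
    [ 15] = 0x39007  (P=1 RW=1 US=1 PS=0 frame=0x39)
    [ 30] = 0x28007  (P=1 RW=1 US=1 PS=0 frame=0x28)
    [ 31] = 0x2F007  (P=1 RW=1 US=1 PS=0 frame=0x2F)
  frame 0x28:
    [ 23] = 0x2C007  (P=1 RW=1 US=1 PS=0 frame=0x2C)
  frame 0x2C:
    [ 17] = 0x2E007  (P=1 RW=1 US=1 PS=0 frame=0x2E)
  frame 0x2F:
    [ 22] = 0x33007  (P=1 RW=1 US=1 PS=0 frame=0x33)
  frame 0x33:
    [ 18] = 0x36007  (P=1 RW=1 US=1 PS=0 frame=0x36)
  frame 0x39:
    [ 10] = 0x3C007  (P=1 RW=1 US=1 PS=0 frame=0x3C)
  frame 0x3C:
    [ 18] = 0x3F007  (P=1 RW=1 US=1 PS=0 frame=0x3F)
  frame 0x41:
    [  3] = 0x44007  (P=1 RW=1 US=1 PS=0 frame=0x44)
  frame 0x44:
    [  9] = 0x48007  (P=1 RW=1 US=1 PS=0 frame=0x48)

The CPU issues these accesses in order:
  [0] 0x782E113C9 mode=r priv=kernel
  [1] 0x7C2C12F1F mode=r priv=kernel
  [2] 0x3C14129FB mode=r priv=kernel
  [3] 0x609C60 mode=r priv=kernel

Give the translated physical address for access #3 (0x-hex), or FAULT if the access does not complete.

Walk each access:
#0 VA=0x782E113C9 (r,kernel):
  L0: frame=0x27 idx=30 entry=0x28007 [P=1 RW=1 US=1 PS=0]
  L1: frame=0x28 idx=23 entry=0x2C007 [P=1 RW=1 US=1 PS=0]
  L2: frame=0x2C idx=17 entry=0x2E007 [P=1 RW=1 US=1 PS=0]
  → PA=0x2E3C9  (3 entries read)
#1 VA=0x7C2C12F1F (r,kernel):
  L0: frame=0x27 idx=31 entry=0x2F007 [P=1 RW=1 US=1 PS=0]
  L1: frame=0x2F idx=22 entry=0x33007 [P=1 RW=1 US=1 PS=0]
  L2: frame=0x33 idx=18 entry=0x36007 [P=1 RW=1 US=1 PS=0]
  → PA=0x36F1F  (3 entries read)
#2 VA=0x3C14129FB (r,kernel):
  L0: frame=0x27 idx=15 entry=0x39007 [P=1 RW=1 US=1 PS=0]
  L1: frame=0x39 idx=10 entry=0x3C007 [P=1 RW=1 US=1 PS=0]
  L2: frame=0x3C idx=18 entry=0x3F007 [P=1 RW=1 US=1 PS=0]
  → PA=0x3F9FB  (3 entries read)
#3 VA=0x609C60 (r,kernel):
  L0: frame=0x27 idx=0 entry=0x41007 [P=1 RW=1 US=1 PS=0]
  L1: frame=0x41 idx=3 entry=0x44007 [P=1 RW=1 US=1 PS=0]
  L2: frame=0x44 idx=9 entry=0x48007 [P=1 RW=1 US=1 PS=0]
  → PA=0x48C60  (3 entries read)

Access #3 PA: 0x48C60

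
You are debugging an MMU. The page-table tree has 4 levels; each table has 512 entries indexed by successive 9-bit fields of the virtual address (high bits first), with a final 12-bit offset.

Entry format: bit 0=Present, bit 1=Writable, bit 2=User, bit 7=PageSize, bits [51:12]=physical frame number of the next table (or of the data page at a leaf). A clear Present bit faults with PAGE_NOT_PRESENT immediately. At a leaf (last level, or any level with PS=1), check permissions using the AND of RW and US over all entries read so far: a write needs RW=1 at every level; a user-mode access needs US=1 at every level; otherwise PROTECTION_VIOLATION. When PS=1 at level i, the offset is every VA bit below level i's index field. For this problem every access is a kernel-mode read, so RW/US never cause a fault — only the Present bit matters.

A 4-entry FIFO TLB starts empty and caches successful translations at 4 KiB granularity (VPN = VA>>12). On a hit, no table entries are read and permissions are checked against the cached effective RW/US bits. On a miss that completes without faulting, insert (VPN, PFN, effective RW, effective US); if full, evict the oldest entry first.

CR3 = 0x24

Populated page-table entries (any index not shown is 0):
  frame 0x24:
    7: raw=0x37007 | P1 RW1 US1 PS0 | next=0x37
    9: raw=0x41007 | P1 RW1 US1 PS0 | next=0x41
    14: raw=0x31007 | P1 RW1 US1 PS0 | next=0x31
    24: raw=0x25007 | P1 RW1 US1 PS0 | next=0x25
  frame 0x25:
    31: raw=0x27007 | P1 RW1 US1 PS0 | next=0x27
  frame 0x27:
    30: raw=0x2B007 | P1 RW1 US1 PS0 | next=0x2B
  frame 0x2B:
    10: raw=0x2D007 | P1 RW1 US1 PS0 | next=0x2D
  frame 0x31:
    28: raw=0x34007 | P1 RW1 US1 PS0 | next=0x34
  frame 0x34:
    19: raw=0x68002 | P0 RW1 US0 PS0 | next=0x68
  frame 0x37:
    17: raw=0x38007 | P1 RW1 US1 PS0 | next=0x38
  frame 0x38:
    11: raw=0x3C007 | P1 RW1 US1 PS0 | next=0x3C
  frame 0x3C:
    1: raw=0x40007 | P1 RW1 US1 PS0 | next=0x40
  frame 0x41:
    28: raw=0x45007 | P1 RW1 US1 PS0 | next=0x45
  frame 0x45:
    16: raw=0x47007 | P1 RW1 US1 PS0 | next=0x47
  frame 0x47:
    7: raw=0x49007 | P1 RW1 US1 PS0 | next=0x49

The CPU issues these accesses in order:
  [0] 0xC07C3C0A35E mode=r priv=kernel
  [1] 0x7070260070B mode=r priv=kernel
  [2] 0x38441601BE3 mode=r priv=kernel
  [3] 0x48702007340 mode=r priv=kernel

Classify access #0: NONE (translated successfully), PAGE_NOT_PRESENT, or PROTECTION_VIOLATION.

Per-access translation:
#0 VA=0xC07C3C0A35E (r,kernel):
  [0] read 0x24 idx=24: raw=0x25007 flags P=1 W=1 U=1 S=0
  [1] read 0x25 idx=31: raw=0x27007 flags P=1 W=1 U=1 S=0
  [2] read 0x27 idx=30: raw=0x2B007 flags P=1 W=1 U=1 S=0
  [3] read 0x2B idx=10: raw=0x2D007 flags P=1 W=1 U=1 S=0
  → PA=0x2D35E  (4 entries read)
#1 VA=0x7070260070B (r,kernel):
  [0] read 0x24 idx=14: raw=0x31007 flags P=1 W=1 U=1 S=0
  [1] read 0x31 idx=28: raw=0x34007 flags P=1 W=1 U=1 S=0
  [2] read 0x34 idx=19: raw=0x68002 flags P=0 W=1 U=0 S=0
  ⇒ fault: PAGE_NOT_PRESENT  — 3 lookups
#2 VA=0x38441601BE3 (r,kernel):
  [0] read 0x24 idx=7: raw=0x37007 flags P=1 W=1 U=1 S=0
  [1] read 0x37 idx=17: raw=0x38007 flags P=1 W=1 U=1 S=0
  [2] read 0x38 idx=11: raw=0x3C007 flags P=1 W=1 U=1 S=0
  [3] read 0x3C idx=1: raw=0x40007 flags P=1 W=1 U=1 S=0
  → PA=0x40BE3  (4 entries read)
#3 VA=0x48702007340 (r,kernel):
  [0] read 0x24 idx=9: raw=0x41007 flags P=1 W=1 U=1 S=0
  [1] read 0x41 idx=28: raw=0x45007 flags P=1 W=1 U=1 S=0
  [2] read 0x45 idx=16: raw=0x47007 flags P=1 W=1 U=1 S=0
  [3] read 0x47 idx=7: raw=0x49007 flags P=1 W=1 U=1 S=0
  → PA=0x49340  (4 entries read)

Access #0 fault: NONE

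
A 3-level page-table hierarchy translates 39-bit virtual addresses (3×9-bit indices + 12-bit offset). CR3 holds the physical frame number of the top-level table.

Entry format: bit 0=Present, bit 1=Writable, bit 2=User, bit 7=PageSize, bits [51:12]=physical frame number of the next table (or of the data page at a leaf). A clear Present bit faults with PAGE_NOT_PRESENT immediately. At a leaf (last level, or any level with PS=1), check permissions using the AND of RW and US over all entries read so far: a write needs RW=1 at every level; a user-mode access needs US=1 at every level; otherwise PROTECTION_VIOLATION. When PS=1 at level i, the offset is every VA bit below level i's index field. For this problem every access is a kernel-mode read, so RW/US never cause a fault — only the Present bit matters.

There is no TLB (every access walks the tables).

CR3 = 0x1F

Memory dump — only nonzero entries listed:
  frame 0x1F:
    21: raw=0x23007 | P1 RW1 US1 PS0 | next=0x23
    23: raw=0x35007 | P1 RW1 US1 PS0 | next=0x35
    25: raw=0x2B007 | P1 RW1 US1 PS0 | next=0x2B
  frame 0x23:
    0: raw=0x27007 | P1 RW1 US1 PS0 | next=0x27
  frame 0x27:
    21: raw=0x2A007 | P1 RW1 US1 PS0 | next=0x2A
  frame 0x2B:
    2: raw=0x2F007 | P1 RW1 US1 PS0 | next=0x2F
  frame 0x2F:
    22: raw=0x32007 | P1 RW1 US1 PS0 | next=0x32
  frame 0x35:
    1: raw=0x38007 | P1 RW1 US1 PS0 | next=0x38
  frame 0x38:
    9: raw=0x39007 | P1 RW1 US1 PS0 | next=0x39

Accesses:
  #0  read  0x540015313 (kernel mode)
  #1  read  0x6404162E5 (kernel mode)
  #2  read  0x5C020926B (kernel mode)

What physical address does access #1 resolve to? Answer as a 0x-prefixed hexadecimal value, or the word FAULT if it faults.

Walk each access:
#0 VA=0x540015313 (r,kernel):
  L0: frame=0x1F idx=21 entry=0x23007 [P=1 RW=1 US=1 PS=0]
  L1: frame=0x23 idx=0 entry=0x27007 [P=1 RW=1 US=1 PS=0]
  L2: frame=0x27 idx=21 entry=0x2A007 [P=1 RW=1 US=1 PS=0]
  ⇒ phys 0x2A313  [3 reads]
#1 VA=0x6404162E5 (r,kernel):
  L0: frame=0x1F idx=25 entry=0x2B007 [P=1 RW=1 US=1 PS=0]
  L1: frame=0x2B idx=2 entry=0x2F007 [P=1 RW=1 US=1 PS=0]
  L2: frame=0x2F idx=22 entry=0x32007 [P=1 RW=1 US=1 PS=0]
  ⇒ phys 0x322E5  [3 reads]
#2 VA=0x5C020926B (r,kernel):
  L0: frame=0x1F idx=23 entry=0x35007 [P=1 RW=1 US=1 PS=0]
  L1: frame=0x35 idx=1 entry=0x38007 [P=1 RW=1 US=1 PS=0]
  L2: frame=0x38 idx=9 entry=0x39007 [P=1 RW=1 US=1 PS=0]
  ⇒ phys 0x3926B  [3 reads]

Access #1 PA: 0x322E5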